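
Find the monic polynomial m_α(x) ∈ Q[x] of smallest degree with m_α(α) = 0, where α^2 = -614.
m_α(x) = x^2 + 614

α satisfies α^2 + 614 = 0, so x^2 + 614 annihilates α. Since d = -614 is squarefree and ≠ 1, it is not a perfect square in Q, so x^2 + 614 has no rational root and is therefore irreducible over Q (a degree-2 polynomial over a field is irreducible iff it has no root). Hence m_α(x) = x^2 + 614.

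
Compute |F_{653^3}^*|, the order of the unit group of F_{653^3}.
|F_{653^3}^*| = 278445076

F_{653^3} has 653^3 = 278445077 elements; its multiplicative group consists of all nonzero elements, so |F_{653^3}^*| = 278445077 - 1 = 278445076. (It is cyclic since any finite subgroup of the multiplicative group of a field is cyclic.)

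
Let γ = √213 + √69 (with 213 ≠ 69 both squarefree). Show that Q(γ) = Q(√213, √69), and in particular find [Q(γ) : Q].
[Q(γ) : Q] = 4 (equivalently, Q(γ) = Q(√213, √69))

Obviously Q(γ) ⊆ Q(√213, √69), and [Q(√213, √69):Q] = 4 (since 213, 69 are distinct squarefree integers > 1 with 14697 not a perfect square). To show equality we compute the minimal polynomial of γ. From γ = √213 + √69: γ^2 = 213 + 2√(14697) + 69 = 282 + 2√(14697), so γ^2 - 282 = 2√(14697); squaring, (γ^2 - 282)^2 = 4·14697, i.e. γ^4 - 564γ^2 + 79524 - 58788 = 0, i.e. γ^4 - 564γ^2 + 20736 = 0. So γ is a root of x^4 - 564x^2 + 20736. This polynomial is irreducible over Q: it has no rational root (each ±√213 ± √69 is irrational), and any factorization into two quadratics over Q would force √(14697) ∈ Q (pairing opposite roots) or √213, √69 ∈ Q (other pairings), all impossible. Hence [Q(γ):Q] = 4 = [Q(√213, √69):Q], so Q(γ) = Q(√213, √69).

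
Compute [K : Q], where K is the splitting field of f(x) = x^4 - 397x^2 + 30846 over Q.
[K : Q] = 4

Solving the quadratic in x^2: x^2 = (397 ± √(397^2 - 4·30846))/2 = (397 ± √34225)/2 = (397 ± 185)/2, giving x^2 = 106 or x^2 = 291. So f(x) = (x^2 - 106)(x^2 - 291) and the roots of f are ±√106, ±√291. Hence the splitting field is K = Q(√106, √291). Since 106 and 291 are distinct squarefree integers > 1, their product 30846 is not a perfect square, so √291 ∉ Q(√106). By the tower law [K:Q] = [Q(√106,√291):Q(√106)] · [Q(√106):Q] = 2 · 2 = 4.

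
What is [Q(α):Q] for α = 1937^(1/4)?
[Q(α):Q] = 4

α is a root of x^4 - 1937. By Eisenstein's criterion at the prime p = 13 (which divides the constant term 1937 but p^2 = 169 does not, since 1937 is squarefree), x^4 - 1937 is irreducible over Q. Hence [Q(α):Q] = 4.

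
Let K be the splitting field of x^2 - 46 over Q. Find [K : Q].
[K : Q] = 2

f(x) = x^2 - 46 factors as (x - √46)(x + √46). The splitting field is K = Q(√46). Since 46 is squarefree and > 1, it is not a perfect square, so x^2 - 46 is irreducible over Q and [Q(√46) : Q] = 2. Hence [K : Q] = 2.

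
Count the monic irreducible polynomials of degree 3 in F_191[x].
There are 2322560 monic irreducible polynomials of degree 3 over F_191

Each element of F_{191^3} that lies in no proper subfield is a root of exactly one monic irreducible of degree 3 over F_191, and each such polynomial has 3 distinct roots in F_{191^3}. By Möbius inversion the count is N_191(3) = (1/3) Σ_{d|3} μ(3/d) · 191^d = (1/3)(μ(3)·191^1 + μ(1)·191^3) = 6967680/3 = 2322560.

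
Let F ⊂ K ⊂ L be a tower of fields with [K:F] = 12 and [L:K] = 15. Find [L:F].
[L:F] = 180

The tower law says that for any tower of field extensions F ⊂ K ⊂ L with finite degrees, [L:F] = [L:K] · [K:F]. Here this gives [L:F] = 15 · 12 = 180.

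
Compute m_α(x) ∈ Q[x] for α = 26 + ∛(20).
m_α(x) = x^3 - 78x^2 + 2028x - 17596

Set β = α - 26 = ∛(20), so β^3 = 20. Then (α - 26)^3 - 20 = 0, i.e. α is a root of g(x) = (x - 26)^3 - 20 = x^3 - 78x^2 + 2028x - 17596. Since g(x) = h(x - 26) where h(x) = x^3 - 20, and h is irreducible over Q (because 20 is not a perfect cube, so h has no rational root, and a monic cubic with no rational root is irreducible), g is also irreducible (irreducibility is preserved under the substitution x → x - 26). Hence m_α(x) = x^3 - 78x^2 + 2028x - 17596.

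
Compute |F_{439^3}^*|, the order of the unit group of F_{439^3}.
|F_{439^3}^*| = 84604518

F_{439^3} has 439^3 = 84604519 elements; its multiplicative group consists of all nonzero elements, so |F_{439^3}^*| = 84604519 - 1 = 84604518. (It is cyclic since any finite subgroup of the multiplicative group of a field is cyclic.)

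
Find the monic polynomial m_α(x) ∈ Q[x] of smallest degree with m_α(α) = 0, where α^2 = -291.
m_α(x) = x^2 + 291

α satisfies α^2 + 291 = 0, so x^2 + 291 annihilates α. Since d = -291 is squarefree and ≠ 1, it is not a perfect square in Q, so x^2 + 291 has no rational root and is therefore irreducible over Q (a degree-2 polynomial over a field is irreducible iff it has no root). Hence m_α(x) = x^2 + 291.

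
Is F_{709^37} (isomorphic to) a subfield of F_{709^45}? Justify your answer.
No: F_{709^37} is not a subfield of F_{709^45}

F_{p^m} embeds in F_{p^n} iff m | n. Here 37 ∤ 45 (since 45 = 1·37 + 8 with remainder 8 ≠ 0), so F_{709^37} is not a subfield of F_{709^45}. Equivalently: if it were, the tower law would give 37 = [F_{709^37}:F_709] dividing [F_{709^45}:F_709] = 45, contradiction.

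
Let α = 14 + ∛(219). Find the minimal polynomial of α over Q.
m_α(x) = x^3 - 42x^2 + 588x - 2963

Set β = α - 14 = ∛(219), so β^3 = 219. Then (α - 14)^3 - 219 = 0, i.e. α is a root of g(x) = (x - 14)^3 - 219 = x^3 - 42x^2 + 588x - 2963. Since g(x) = h(x - 14) where h(x) = x^3 - 219, and h is irreducible over Q (because 219 is not a perfect cube, so h has no rational root, and a monic cubic with no rational root is irreducible), g is also irreducible (irreducibility is preserved under the substitution x → x - 14). Hence m_α(x) = x^3 - 42x^2 + 588x - 2963.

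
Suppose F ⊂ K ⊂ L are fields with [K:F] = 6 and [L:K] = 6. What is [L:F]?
[L:F] = 36

The tower law says that for any tower of field extensions F ⊂ K ⊂ L with finite degrees, [L:F] = [L:K] · [K:F]. Here this gives [L:F] = 6 · 6 = 36.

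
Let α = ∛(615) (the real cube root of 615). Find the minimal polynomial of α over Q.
m_α(x) = x^3 - 615

α satisfies α^3 = 615, so x^3 - 615 annihilates α. By the rational root test, a rational root p/q (in lowest terms) of x^3 - 615 would satisfy p^3 = 615 q^3, forcing q = 1 and p^3 = 615; but 615 is not a perfect cube, contradiction. A monic cubic over Q with no rational root is irreducible (any nontrivial factorization would include a linear factor). Hence x^3 - 615 is the minimal polynomial of α, and in particular [Q(α):Q] = 3.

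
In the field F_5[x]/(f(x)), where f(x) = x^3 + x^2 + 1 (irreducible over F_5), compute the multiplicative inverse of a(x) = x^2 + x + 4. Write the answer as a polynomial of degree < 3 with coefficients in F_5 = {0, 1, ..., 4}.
a(x)^(-1) ≡ 4x^2 + 4 (mod f(x))

Since f is irreducible over F_5, F_5[x]/(f) is a field and a(x) ≠ 0 has an inverse. Apply the extended Euclidean algorithm to f(x) and a(x) in F_5[x]: f(x) = (x)·a(x) + (x + 1);  a(x) = (x)·(x + 1) + (4). The last nonzero remainder is the constant 4 = gcd(f, a) in F_5. Back-substituting through the division chain expresses 4 = s(x)·a(x) + t(x)·f(x) with s(x) ≡ x^2 + 1 (mod f), so (x^2 + 1)·a(x) ≡ 4 (mod f). Multiplying by 4^(-1) ≡ 4 in F_5 gives a(x)^(-1) ≡ 4·(x^2 + 1) ≡ 4x^2 + 4 (mod f). Check: (x^2 + x + 4)·(4x^2 + 4) = 4x^4 + 4x^3 + 4x + 1 ≡ 1 (mod x^3 + x^2 + 1).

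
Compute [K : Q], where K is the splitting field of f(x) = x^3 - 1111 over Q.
[K : Q] = 6

The roots of x^3 - 1111 are ∛1111, ω∛1111, ω^2∛1111 where ω = e^(2πi/3) is a primitive cube root of unity, so K = Q(∛1111, ω). Now [Q(∛1111):Q] = 3 (since 1111 is not a perfect cube, x^3 - 1111 is irreducible) and [Q(ω):Q] = 2. Both 2 and 3 divide [K:Q], and [K:Q] ≤ 3·2 = 6, so [K:Q] = 6. (Equivalently: Q(∛1111) ⊂ R but ω ∉ R, so [K : Q(∛1111)] = 2.)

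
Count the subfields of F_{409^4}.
F_{409^4} has 3 subfields

The subfields of F_{p^n} are exactly the fields F_{p^d} for d | n (each is the fixed field of the unique index-d subgroup of Gal(F_{p^n}/F_p) ≅ Z/nZ). The divisors of n = 4 are {1, 2, 4}, giving 3 subfields: F_{409^1}, F_{409^2}, F_{409^4}.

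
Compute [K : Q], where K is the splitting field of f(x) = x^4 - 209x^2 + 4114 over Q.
[K : Q] = 4

Solving the quadratic in x^2: x^2 = (209 ± √(209^2 - 4·4114))/2 = (209 ± √27225)/2 = (209 ± 165)/2, giving x^2 = 187 or x^2 = 22. So f(x) = (x^2 - 187)(x^2 - 22) and the roots of f are ±√187, ±√22. Hence the splitting field is K = Q(√187, √22). Since 187 and 22 are distinct squarefree integers > 1, their product 4114 is not a perfect square, so √22 ∉ Q(√187). By the tower law [K:Q] = [Q(√187,√22):Q(√187)] · [Q(√187):Q] = 2 · 2 = 4.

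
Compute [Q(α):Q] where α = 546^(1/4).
[Q(α):Q] = 4

α is a root of x^4 - 546. By Eisenstein's criterion at the prime p = 2 (which divides the constant term 546 but p^2 = 4 does not, since 546 is squarefree), x^4 - 546 is irreducible over Q. Hence [Q(α):Q] = 4.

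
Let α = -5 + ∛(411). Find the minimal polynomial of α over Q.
m_α(x) = x^3 + 15x^2 + 75x - 286

Set β = α + 5 = ∛(411), so β^3 = 411. Then (α + 5)^3 - 411 = 0, i.e. α is a root of g(x) = (x + 5)^3 - 411 = x^3 + 15x^2 + 75x - 286. Since g(x) = h(x + 5) where h(x) = x^3 - 411, and h is irreducible over Q (because 411 is not a perfect cube, so h has no rational root, and a monic cubic with no rational root is irreducible), g is also irreducible (irreducibility is preserved under the substitution x → x + 5). Hence m_α(x) = x^3 + 15x^2 + 75x - 286.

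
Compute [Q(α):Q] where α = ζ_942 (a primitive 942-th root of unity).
[Q(α):Q] = 312

The minimal polynomial of ζ_942 over Q is the 942-th cyclotomic polynomial Φ_942(x), which is irreducible over Q and has degree φ(942) = 312. Hence [Q(α):Q] = φ(942) = 312.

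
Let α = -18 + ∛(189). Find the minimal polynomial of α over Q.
m_α(x) = x^3 + 54x^2 + 972x + 5643

Set β = α + 18 = ∛(189), so β^3 = 189. Then (α + 18)^3 - 189 = 0, i.e. α is a root of g(x) = (x + 18)^3 - 189 = x^3 + 54x^2 + 972x + 5643. Since g(x) = h(x + 18) where h(x) = x^3 - 189, and h is irreducible over Q (because 189 is not a perfect cube, so h has no rational root, and a monic cubic with no rational root is irreducible), g is also irreducible (irreducibility is preserved under the substitution x → x + 18). Hence m_α(x) = x^3 + 54x^2 + 972x + 5643.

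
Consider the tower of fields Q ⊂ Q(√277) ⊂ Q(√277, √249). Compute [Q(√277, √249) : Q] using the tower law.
[Q(√277, √249) : Q] = 4

[Q(√277):Q] = 2 (min poly x^2 - 277, irreducible since 277 is squarefree > 1). For the top step, suppose √249 ∈ Q(√277), say √249 = c + d√277 with c, d ∈ Q. Squaring: 249 = c^2 + 277d^2 + 2cd√277. Since √277 ∉ Q this forces 2cd = 0. If d = 0 then √249 = c ∈ Q, contradicting 249 squarefree > 1. If c = 0 then 249 = 277d^2, so 277·249 = (277d)^2 is a perfect square in Q — but 277·249 = 68973 is not a perfect square (since 277 and 249 are distinct squarefree integers). Contradiction. Hence √249 ∉ Q(√277), so x^2 - 249 stays irreducible over Q(√277) and [Q(√277, √249) : Q(√277)] = 2. By the tower law, [Q(√277, √249) : Q] = 2 · 2 = 4.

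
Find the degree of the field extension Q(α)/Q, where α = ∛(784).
[Q(α):Q] = 3

The minimal polynomial of α is x^3 - 784, irreducible over Q since 784 is not a perfect cube (so x^3 - 784 has no rational root). Hence [Q(α):Q] = deg(m_α) = 3.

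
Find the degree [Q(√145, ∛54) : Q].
[Q(√145, ∛54) : Q] = 6

Let L = Q(√145, ∛54). Since Q(√145) ⊂ L and [Q(√145):Q] = 2, the tower law gives 2 | [L:Q]. Likewise Q(∛54) ⊂ L with [Q(∛54):Q] = 3 (because 54 is not a perfect cube), so 3 | [L:Q]. As gcd(2,3) = 1, [L:Q] is divisible by 6. Conversely L is generated over Q by √145 and ∛54, so [L:Q] ≤ 2·3 = 6. Therefore [Q(√145, ∛54) : Q] = 6.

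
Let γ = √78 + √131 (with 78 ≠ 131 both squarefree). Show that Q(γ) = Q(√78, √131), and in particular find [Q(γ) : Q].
[Q(γ) : Q] = 4 (equivalently, Q(γ) = Q(√78, √131))

Obviously Q(γ) ⊆ Q(√78, √131), and [Q(√78, √131):Q] = 4 (since 78, 131 are distinct squarefree integers > 1 with 10218 not a perfect square). To show equality we compute the minimal polynomial of γ. From γ = √78 + √131: γ^2 = 78 + 2√(10218) + 131 = 209 + 2√(10218), so γ^2 - 209 = 2√(10218); squaring, (γ^2 - 209)^2 = 4·10218, i.e. γ^4 - 418γ^2 + 43681 - 40872 = 0, i.e. γ^4 - 418γ^2 + 2809 = 0. So γ is a root of x^4 - 418x^2 + 2809. This polynomial is irreducible over Q: it has no rational root (each ±√78 ± √131 is irrational), and any factorization into two quadratics over Q would force √(10218) ∈ Q (pairing opposite roots) or √78, √131 ∈ Q (other pairings), all impossible. Hence [Q(γ):Q] = 4 = [Q(√78, √131):Q], so Q(γ) = Q(√78, √131).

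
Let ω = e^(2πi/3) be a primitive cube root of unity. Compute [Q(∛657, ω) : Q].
[Q(∛657, ω) : Q] = 6

[Q(∛657):Q] = 3 (min poly x^3 - 657, irreducible since 657 is not a perfect cube). [Q(ω):Q] = 2 (min poly x^2 + x + 1). Since Q(∛657) ⊂ R and ω ∉ R, we have ω ∉ Q(∛657), so x^2 + x + 1 remains irreducible over Q(∛657) and [Q(∛657, ω) : Q(∛657)] = 2. By the tower law, [Q(∛657, ω) : Q] = 3 · 2 = 6. (In fact Q(∛657, ω) is the splitting field of x^3 - 657 over Q.)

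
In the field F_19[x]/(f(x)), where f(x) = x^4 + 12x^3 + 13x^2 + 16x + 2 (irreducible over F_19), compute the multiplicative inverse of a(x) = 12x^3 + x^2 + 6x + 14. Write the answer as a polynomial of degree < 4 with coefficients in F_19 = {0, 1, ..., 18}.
a(x)^(-1) ≡ 16x^3 + 2x^2 + 15x + 10 (mod f(x))

Since f is irreducible over F_19, F_19[x]/(f) is a field and a(x) ≠ 0 has an inverse. Apply the extended Euclidean algorithm to f(x) and a(x) in F_19[x]: f(x) = (8x + 13)·a(x) + (9x^2 + 16x + 10);  a(x) = (14x + 9)·(9x^2 + 16x + 10) + (7x);  (9x^2 + 16x + 10) = (4x + 5)·(7x) + (10). The last nonzero remainder is the constant 10 = gcd(f, a) in F_19. Back-substituting through the division chain expresses 10 = s(x)·a(x) + t(x)·f(x) with s(x) ≡ 8x^3 + x^2 + 17x + 5 (mod f), so (8x^3 + x^2 + 17x + 5)·a(x) ≡ 10 (mod f). Multiplying by 10^(-1) ≡ 2 in F_19 gives a(x)^(-1) ≡ 2·(8x^3 + x^2 + 17x + 5) ≡ 16x^3 + 2x^2 + 15x + 10 (mod f). Check: (12x^3 + x^2 + 6x + 14)·(16x^3 + 2x^2 + 15x + 10) = 2x^6 + 2x^5 + 12x^4 + 10x^3 + 14x^2 + 4x + 7 ≡ 1 (mod x^4 + 12x^3 + 13x^2 + 16x + 2).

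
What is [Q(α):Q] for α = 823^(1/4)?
[Q(α):Q] = 4

α is a root of x^4 - 823. By Eisenstein's criterion at the prime p = 823 (which divides the constant term 823 but p^2 = 677329 does not, since 823 is squarefree), x^4 - 823 is irreducible over Q. Hence [Q(α):Q] = 4.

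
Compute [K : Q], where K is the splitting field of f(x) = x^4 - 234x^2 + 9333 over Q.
[K : Q] = 4

Solving the quadratic in x^2: x^2 = (234 ± √(234^2 - 4·9333))/2 = (234 ± √17424)/2 = (234 ± 132)/2, giving x^2 = 183 or x^2 = 51. So f(x) = (x^2 - 183)(x^2 - 51) and the roots of f are ±√183, ±√51. Hence the splitting field is K = Q(√183, √51). Since 183 and 51 are distinct squarefree integers > 1, their product 9333 is not a perfect square, so √51 ∉ Q(√183). By the tower law [K:Q] = [Q(√183,√51):Q(√183)] · [Q(√183):Q] = 2 · 2 = 4.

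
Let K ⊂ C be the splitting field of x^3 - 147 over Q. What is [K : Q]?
[K : Q] = 6

The roots of x^3 - 147 are ∛147, ω∛147, ω^2∛147 where ω = e^(2πi/3) is a primitive cube root of unity, so K = Q(∛147, ω). Now [Q(∛147):Q] = 3 (since 147 is not a perfect cube, x^3 - 147 is irreducible) and [Q(ω):Q] = 2. Both 2 and 3 divide [K:Q], and [K:Q] ≤ 3·2 = 6, so [K:Q] = 6. (Equivalently: Q(∛147) ⊂ R but ω ∉ R, so [K : Q(∛147)] = 2.)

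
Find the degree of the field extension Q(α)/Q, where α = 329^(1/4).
[Q(α):Q] = 4

α is a root of x^4 - 329. By Eisenstein's criterion at the prime p = 7 (which divides the constant term 329 but p^2 = 49 does not, since 329 is squarefree), x^4 - 329 is irreducible over Q. Hence [Q(α):Q] = 4.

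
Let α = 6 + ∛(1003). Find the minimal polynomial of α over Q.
m_α(x) = x^3 - 18x^2 + 108x - 1219

Set β = α - 6 = ∛(1003), so β^3 = 1003. Then (α - 6)^3 - 1003 = 0, i.e. α is a root of g(x) = (x - 6)^3 - 1003 = x^3 - 18x^2 + 108x - 1219. Since g(x) = h(x - 6) where h(x) = x^3 - 1003, and h is irreducible over Q (because 1003 is not a perfect cube, so h has no rational root, and a monic cubic with no rational root is irreducible), g is also irreducible (irreducibility is preserved under the substitution x → x - 6). Hence m_α(x) = x^3 - 18x^2 + 108x - 1219.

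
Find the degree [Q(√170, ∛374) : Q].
[Q(√170, ∛374) : Q] = 6

Let L = Q(√170, ∛374). Since Q(√170) ⊂ L and [Q(√170):Q] = 2, the tower law gives 2 | [L:Q]. Likewise Q(∛374) ⊂ L with [Q(∛374):Q] = 3 (because 374 is not a perfect cube), so 3 | [L:Q]. As gcd(2,3) = 1, [L:Q] is divisible by 6. Conversely L is generated over Q by √170 and ∛374, so [L:Q] ≤ 2·3 = 6. Therefore [Q(√170, ∛374) : Q] = 6.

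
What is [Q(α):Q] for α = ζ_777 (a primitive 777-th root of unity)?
[Q(α):Q] = 432

The minimal polynomial of ζ_777 over Q is the 777-th cyclotomic polynomial Φ_777(x), which is irreducible over Q and has degree φ(777) = 432. Hence [Q(α):Q] = φ(777) = 432.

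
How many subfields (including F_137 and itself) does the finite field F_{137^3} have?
F_{137^3} has 2 subfields

The subfields of F_{p^n} are exactly the fields F_{p^d} for d | n (each is the fixed field of the unique index-d subgroup of Gal(F_{p^n}/F_p) ≅ Z/nZ). The divisors of n = 3 are {1, 3}, giving 2 subfields: F_{137^1}, F_{137^3}.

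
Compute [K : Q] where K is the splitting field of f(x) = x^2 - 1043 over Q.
[K : Q] = 2

f(x) = x^2 - 1043 factors as (x - √1043)(x + √1043). The splitting field is K = Q(√1043). Since 1043 is squarefree and > 1, it is not a perfect square, so x^2 - 1043 is irreducible over Q and [Q(√1043) : Q] = 2. Hence [K : Q] = 2.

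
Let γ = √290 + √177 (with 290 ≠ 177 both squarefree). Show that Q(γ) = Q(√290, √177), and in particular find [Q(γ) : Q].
[Q(γ) : Q] = 4 (equivalently, Q(γ) = Q(√290, √177))

Obviously Q(γ) ⊆ Q(√290, √177), and [Q(√290, √177):Q] = 4 (since 290, 177 are distinct squarefree integers > 1 with 51330 not a perfect square). To show equality we compute the minimal polynomial of γ. From γ = √290 + √177: γ^2 = 290 + 2√(51330) + 177 = 467 + 2√(51330), so γ^2 - 467 = 2√(51330); squaring, (γ^2 - 467)^2 = 4·51330, i.e. γ^4 - 934γ^2 + 218089 - 205320 = 0, i.e. γ^4 - 934γ^2 + 12769 = 0. So γ is a root of x^4 - 934x^2 + 12769. This polynomial is irreducible over Q: it has no rational root (each ±√290 ± √177 is irrational), and any factorization into two quadratics over Q would force √(51330) ∈ Q (pairing opposite roots) or √290, √177 ∈ Q (other pairings), all impossible. Hence [Q(γ):Q] = 4 = [Q(√290, √177):Q], so Q(γ) = Q(√290, √177).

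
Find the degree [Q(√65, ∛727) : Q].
[Q(√65, ∛727) : Q] = 6

Let L = Q(√65, ∛727). Since Q(√65) ⊂ L and [Q(√65):Q] = 2, the tower law gives 2 | [L:Q]. Likewise Q(∛727) ⊂ L with [Q(∛727):Q] = 3 (because 727 is not a perfect cube), so 3 | [L:Q]. As gcd(2,3) = 1, [L:Q] is divisible by 6. Conversely L is generated over Q by √65 and ∛727, so [L:Q] ≤ 2·3 = 6. Therefore [Q(√65, ∛727) : Q] = 6.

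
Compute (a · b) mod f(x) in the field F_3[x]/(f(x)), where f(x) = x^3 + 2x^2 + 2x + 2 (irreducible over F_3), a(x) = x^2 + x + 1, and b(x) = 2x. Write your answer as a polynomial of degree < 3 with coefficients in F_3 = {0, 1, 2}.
a · b ≡ x^2 + x + 2 (mod f(x))

Multiply in F_3[x]: a(x)·b(x) = (x^2 + x + 1)·(2x) = 2x^3 + 2x^2 + 2x. This has degree ≥ 3, so divide by f(x) over F_3: 2x^3 + 2x^2 + 2x = (2)·(x^3 + 2x^2 + 2x + 2) + (x^2 + x + 2). Hence a·b ≡ x^2 + x + 2 (mod f). (F_3[x]/(f) is a field with 3^3 = 27 elements since f is irreducible of degree 3.)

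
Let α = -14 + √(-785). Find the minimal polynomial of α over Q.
m_α(x) = x^2 + 28x + 981

From α + 14 = √(-785), squaring gives (α + 14)^2 = -785, i.e. α^2 + 28α + 196 = -785, so α^2 + 28α + 981 = 0. The discriminant of x^2 + 28x + 981 is (28)^2 - 4·(981) = 784 - 3924 = -3140, and 4·(-785) is not a perfect square in Q since -785 is squarefree and ≠ 1. Hence x^2 + 28x + 981 is irreducible over Q and is the minimal polynomial of α.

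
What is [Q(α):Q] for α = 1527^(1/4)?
[Q(α):Q] = 4

α is a root of x^4 - 1527. By Eisenstein's criterion at the prime p = 3 (which divides the constant term 1527 but p^2 = 9 does not, since 1527 is squarefree), x^4 - 1527 is irreducible over Q. Hence [Q(α):Q] = 4.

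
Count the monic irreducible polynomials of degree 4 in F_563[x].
There are 25117257498 monic irreducible polynomials of degree 4 over F_563

Each element of F_{563^4} that lies in no proper subfield is a root of exactly one monic irreducible of degree 4 over F_563, and each such polynomial has 4 distinct roots in F_{563^4}. By Möbius inversion the count is N_563(4) = (1/4) Σ_{d|4} μ(4/d) · 563^d = (1/4)(μ(4)·563^1 + μ(2)·563^2 + μ(1)·563^4) = 100469029992/4 = 25117257498.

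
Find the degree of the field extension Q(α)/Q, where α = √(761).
[Q(α):Q] = 2

[Q(α):Q] equals the degree of the minimal polynomial of α. Here α^2 = 761 and x^2 - 761 is irreducible (d = 761 is squarefree, ≠ 1, hence not a square), so deg(m_α) = 2. Thus [Q(α):Q] = 2.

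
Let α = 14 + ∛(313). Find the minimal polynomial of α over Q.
m_α(x) = x^3 - 42x^2 + 588x - 3057

Set β = α - 14 = ∛(313), so β^3 = 313. Then (α - 14)^3 - 313 = 0, i.e. α is a root of g(x) = (x - 14)^3 - 313 = x^3 - 42x^2 + 588x - 3057. Since g(x) = h(x - 14) where h(x) = x^3 - 313, and h is irreducible over Q (because 313 is not a perfect cube, so h has no rational root, and a monic cubic with no rational root is irreducible), g is also irreducible (irreducibility is preserved under the substitution x → x - 14). Hence m_α(x) = x^3 - 42x^2 + 588x - 3057.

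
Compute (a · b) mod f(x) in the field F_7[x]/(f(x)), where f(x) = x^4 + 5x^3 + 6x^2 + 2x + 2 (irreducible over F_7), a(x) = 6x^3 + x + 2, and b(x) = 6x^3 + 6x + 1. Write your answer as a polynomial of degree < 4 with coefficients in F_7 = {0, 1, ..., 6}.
a · b ≡ 5x^2 + 6x + 6 (mod f(x))

Multiply in F_7[x]: a(x)·b(x) = (6x^3 + x + 2)·(6x^3 + 6x + 1) = x^6 + 4x^3 + 6x^2 + 6x + 2. This has degree ≥ 4, so divide by f(x) over F_7: x^6 + 4x^3 + 6x^2 + 6x + 2 = (x^2 + 2x + 5)·(x^4 + 5x^3 + 6x^2 + 2x + 2) + (5x^2 + 6x + 6). Hence a·b ≡ 5x^2 + 6x + 6 (mod f). (F_7[x]/(f) is a field with 7^4 = 2401 elements since f is irreducible of degree 4.)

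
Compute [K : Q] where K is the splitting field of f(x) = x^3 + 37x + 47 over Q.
[K : Q] = 6

By the rational root test, any rational root of the monic integer polynomial f(x) = x^3 + 37x + 47 must be an integer dividing the constant term 47, i.e. one of ±{1, 47}. Evaluating: f(1) = 85, f(-1) = 9, f(47) = 105609, f(-47) = -105515; none is 0, so f has no rational root and is therefore irreducible over Q (a cubic with no linear factor over a field is irreducible). For an irreducible cubic, the Galois group is A_3 or S_3 according as the discriminant disc(f) = -4a^3 - 27b^2 = -4·(37)^3 - 27·(47)^2 = -262255 is or is not a square in Q. Here disc(f) = -262255 is not a perfect square in Q, so the Galois group of f over Q is not contained in A_3 and must be all of S_3. The splitting field has degree |S_3| = 6 over Q, so [K : Q] = 6.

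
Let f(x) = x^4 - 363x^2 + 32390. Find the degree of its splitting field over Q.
[K : Q] = 4

Solving the quadratic in x^2: x^2 = (363 ± √(363^2 - 4·32390))/2 = (363 ± √2209)/2 = (363 ± 47)/2, giving x^2 = 158 or x^2 = 205. So f(x) = (x^2 - 158)(x^2 - 205) and the roots of f are ±√158, ±√205. Hence the splitting field is K = Q(√158, √205). Since 158 and 205 are distinct squarefree integers > 1, their product 32390 is not a perfect square, so √205 ∉ Q(√158). By the tower law [K:Q] = [Q(√158,√205):Q(√158)] · [Q(√158):Q] = 2 · 2 = 4.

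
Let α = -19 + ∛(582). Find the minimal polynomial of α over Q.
m_α(x) = x^3 + 57x^2 + 1083x + 6277

Set β = α + 19 = ∛(582), so β^3 = 582. Then (α + 19)^3 - 582 = 0, i.e. α is a root of g(x) = (x + 19)^3 - 582 = x^3 + 57x^2 + 1083x + 6277. Since g(x) = h(x + 19) where h(x) = x^3 - 582, and h is irreducible over Q (because 582 is not a perfect cube, so h has no rational root, and a monic cubic with no rational root is irreducible), g is also irreducible (irreducibility is preserved under the substitution x → x + 19). Hence m_α(x) = x^3 + 57x^2 + 1083x + 6277.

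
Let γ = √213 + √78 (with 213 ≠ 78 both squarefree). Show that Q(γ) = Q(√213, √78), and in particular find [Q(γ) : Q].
[Q(γ) : Q] = 4 (equivalently, Q(γ) = Q(√213, √78))

Obviously Q(γ) ⊆ Q(√213, √78), and [Q(√213, √78):Q] = 4 (since 213, 78 are distinct squarefree integers > 1 with 16614 not a perfect square). To show equality we compute the minimal polynomial of γ. From γ = √213 + √78: γ^2 = 213 + 2√(16614) + 78 = 291 + 2√(16614), so γ^2 - 291 = 2√(16614); squaring, (γ^2 - 291)^2 = 4·16614, i.e. γ^4 - 582γ^2 + 84681 - 66456 = 0, i.e. γ^4 - 582γ^2 + 18225 = 0. So γ is a root of x^4 - 582x^2 + 18225. This polynomial is irreducible over Q: it has no rational root (each ±√213 ± √78 is irrational), and any factorization into two quadratics over Q would force √(16614) ∈ Q (pairing opposite roots) or √213, √78 ∈ Q (other pairings), all impossible. Hence [Q(γ):Q] = 4 = [Q(√213, √78):Q], so Q(γ) = Q(√213, √78).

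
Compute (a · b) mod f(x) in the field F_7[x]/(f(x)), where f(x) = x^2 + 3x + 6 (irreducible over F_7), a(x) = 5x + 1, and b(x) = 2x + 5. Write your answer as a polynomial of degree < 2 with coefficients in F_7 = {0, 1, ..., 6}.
a · b ≡ 4x + 1 (mod f(x))

Multiply in F_7[x]: a(x)·b(x) = (5x + 1)·(2x + 5) = 3x^2 + 6x + 5. This has degree ≥ 2, so divide by f(x) over F_7: 3x^2 + 6x + 5 = (3)·(x^2 + 3x + 6) + (4x + 1). Hence a·b ≡ 4x + 1 (mod f). (F_7[x]/(f) is a field with 7^2 = 49 elements since f is irreducible of degree 2.)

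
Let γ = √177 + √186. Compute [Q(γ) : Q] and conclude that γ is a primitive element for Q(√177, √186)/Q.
[Q(γ) : Q] = 4 (equivalently, Q(γ) = Q(√177, √186))

Obviously Q(γ) ⊆ Q(√177, √186), and [Q(√177, √186):Q] = 4 (since 177, 186 are distinct squarefree integers > 1 with 32922 not a perfect square). To show equality we compute the minimal polynomial of γ. From γ = √177 + √186: γ^2 = 177 + 2√(32922) + 186 = 363 + 2√(32922), so γ^2 - 363 = 2√(32922); squaring, (γ^2 - 363)^2 = 4·32922, i.e. γ^4 - 726γ^2 + 131769 - 131688 = 0, i.e. γ^4 - 726γ^2 + 81 = 0. So γ is a root of x^4 - 726x^2 + 81. This polynomial is irreducible over Q: it has no rational root (each ±√177 ± √186 is irrational), and any factorization into two quadratics over Q would force √(32922) ∈ Q (pairing opposite roots) or √177, √186 ∈ Q (other pairings), all impossible. Hence [Q(γ):Q] = 4 = [Q(√177, √186):Q], so Q(γ) = Q(√177, √186).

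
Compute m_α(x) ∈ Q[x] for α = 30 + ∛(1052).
m_α(x) = x^3 - 90x^2 + 2700x - 28052

Set β = α - 30 = ∛(1052), so β^3 = 1052. Then (α - 30)^3 - 1052 = 0, i.e. α is a root of g(x) = (x - 30)^3 - 1052 = x^3 - 90x^2 + 2700x - 28052. Since g(x) = h(x - 30) where h(x) = x^3 - 1052, and h is irreducible over Q (because 1052 is not a perfect cube, so h has no rational root, and a monic cubic with no rational root is irreducible), g is also irreducible (irreducibility is preserved under the substitution x → x - 30). Hence m_α(x) = x^3 - 90x^2 + 2700x - 28052.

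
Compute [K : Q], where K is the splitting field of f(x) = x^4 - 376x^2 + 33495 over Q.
[K : Q] = 4

Solving the quadratic in x^2: x^2 = (376 ± √(376^2 - 4·33495))/2 = (376 ± √7396)/2 = (376 ± 86)/2, giving x^2 = 231 or x^2 = 145. So f(x) = (x^2 - 231)(x^2 - 145) and the roots of f are ±√231, ±√145. Hence the splitting field is K = Q(√231, √145). Since 231 and 145 are distinct squarefree integers > 1, their product 33495 is not a perfect square, so √145 ∉ Q(√231). By the tower law [K:Q] = [Q(√231,√145):Q(√231)] · [Q(√231):Q] = 2 · 2 = 4.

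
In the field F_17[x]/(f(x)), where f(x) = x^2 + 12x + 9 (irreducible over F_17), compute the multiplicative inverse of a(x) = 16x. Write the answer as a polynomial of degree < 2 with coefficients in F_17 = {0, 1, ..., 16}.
a(x)^(-1) ≡ 2x + 7 (mod f(x))

Since f is irreducible over F_17, F_17[x]/(f) is a field and a(x) ≠ 0 has an inverse. Apply the extended Euclidean algorithm to f(x) and a(x) in F_17[x]: f(x) = (16x + 5)·a(x) + (9). The last nonzero remainder is the constant 9 = gcd(f, a) in F_17. Back-substituting through the division chain expresses 9 = s(x)·a(x) + t(x)·f(x) with s(x) ≡ x + 12 (mod f), so (x + 12)·a(x) ≡ 9 (mod f). Multiplying by 9^(-1) ≡ 2 in F_17 gives a(x)^(-1) ≡ 2·(x + 12) ≡ 2x + 7 (mod f). Check: (16x)·(2x + 7) = 15x^2 + 10x ≡ 1 (mod x^2 + 12x + 9).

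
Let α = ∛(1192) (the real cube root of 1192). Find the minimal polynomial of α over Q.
m_α(x) = x^3 - 1192

α satisfies α^3 = 1192, so x^3 - 1192 annihilates α. By the rational root test, a rational root p/q (in lowest terms) of x^3 - 1192 would satisfy p^3 = 1192 q^3, forcing q = 1 and p^3 = 1192; but 1192 is not a perfect cube, contradiction. A monic cubic over Q with no rational root is irreducible (any nontrivial factorization would include a linear factor). Hence x^3 - 1192 is the minimal polynomial of α, and in particular [Q(α):Q] = 3.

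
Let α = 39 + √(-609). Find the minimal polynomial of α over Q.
m_α(x) = x^2 - 78x + 2130

From α - 39 = √(-609), squaring gives (α - 39)^2 = -609, i.e. α^2 - 78α + 1521 = -609, so α^2 - 78α + 2130 = 0. The discriminant of x^2 - 78x + 2130 is (-78)^2 - 4·(2130) = 6084 - 8520 = -2436, and 4·(-609) is not a perfect square in Q since -609 is squarefree and ≠ 1. Hence x^2 - 78x + 2130 is irreducible over Q and is the minimal polynomial of α.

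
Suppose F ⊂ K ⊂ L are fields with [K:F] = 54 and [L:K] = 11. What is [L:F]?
[L:F] = 594

The tower law says that for any tower of field extensions F ⊂ K ⊂ L with finite degrees, [L:F] = [L:K] · [K:F]. Here this gives [L:F] = 11 · 54 = 594.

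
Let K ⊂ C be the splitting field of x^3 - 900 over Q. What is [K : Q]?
[K : Q] = 6

The roots of x^3 - 900 are ∛900, ω∛900, ω^2∛900 where ω = e^(2πi/3) is a primitive cube root of unity, so K = Q(∛900, ω). Now [Q(∛900):Q] = 3 (since 900 is not a perfect cube, x^3 - 900 is irreducible) and [Q(ω):Q] = 2. Both 2 and 3 divide [K:Q], and [K:Q] ≤ 3·2 = 6, so [K:Q] = 6. (Equivalently: Q(∛900) ⊂ R but ω ∉ R, so [K : Q(∛900)] = 2.)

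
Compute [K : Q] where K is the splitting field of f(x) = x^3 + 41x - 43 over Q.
[K : Q] = 6

By the rational root test, any rational root of the monic integer polynomial f(x) = x^3 + 41x - 43 must be an integer dividing the constant term -43, i.e. one of ±{1, 43}. Evaluating: f(1) = -1, f(-1) = -85, f(43) = 81227, f(-43) = -81313; none is 0, so f has no rational root and is therefore irreducible over Q (a cubic with no linear factor over a field is irreducible). For an irreducible cubic, the Galois group is A_3 or S_3 according as the discriminant disc(f) = -4a^3 - 27b^2 = -4·(41)^3 - 27·(-43)^2 = -325607 is or is not a square in Q. Here disc(f) = -325607 is not a perfect square in Q, so the Galois group of f over Q is not contained in A_3 and must be all of S_3. The splitting field has degree |S_3| = 6 over Q, so [K : Q] = 6.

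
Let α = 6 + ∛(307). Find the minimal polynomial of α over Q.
m_α(x) = x^3 - 18x^2 + 108x - 523

Set β = α - 6 = ∛(307), so β^3 = 307. Then (α - 6)^3 - 307 = 0, i.e. α is a root of g(x) = (x - 6)^3 - 307 = x^3 - 18x^2 + 108x - 523. Since g(x) = h(x - 6) where h(x) = x^3 - 307, and h is irreducible over Q (because 307 is not a perfect cube, so h has no rational root, and a monic cubic with no rational root is irreducible), g is also irreducible (irreducibility is preserved under the substitution x → x - 6). Hence m_α(x) = x^3 - 18x^2 + 108x - 523.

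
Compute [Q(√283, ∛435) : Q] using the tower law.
[Q(√283, ∛435) : Q] = 6

Let L = Q(√283, ∛435). Since Q(√283) ⊂ L and [Q(√283):Q] = 2, the tower law gives 2 | [L:Q]. Likewise Q(∛435) ⊂ L with [Q(∛435):Q] = 3 (because 435 is not a perfect cube), so 3 | [L:Q]. As gcd(2,3) = 1, [L:Q] is divisible by 6. Conversely L is generated over Q by √283 and ∛435, so [L:Q] ≤ 2·3 = 6. Therefore [Q(√283, ∛435) : Q] = 6.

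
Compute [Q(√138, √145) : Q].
[Q(√138, √145) : Q] = 4

[Q(√138):Q] = 2 (min poly x^2 - 138, irreducible since 138 is squarefree > 1). For the top step, suppose √145 ∈ Q(√138), say √145 = c + d√138 with c, d ∈ Q. Squaring: 145 = c^2 + 138d^2 + 2cd√138. Since √138 ∉ Q this forces 2cd = 0. If d = 0 then √145 = c ∈ Q, contradicting 145 squarefree > 1. If c = 0 then 145 = 138d^2, so 138·145 = (138d)^2 is a perfect square in Q — but 138·145 = 20010 is not a perfect square (since 138 and 145 are distinct squarefree integers). Contradiction. Hence √145 ∉ Q(√138), so x^2 - 145 stays irreducible over Q(√138) and [Q(√138, √145) : Q(√138)] = 2. By the tower law, [Q(√138, √145) : Q] = 2 · 2 = 4.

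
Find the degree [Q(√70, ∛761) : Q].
[Q(√70, ∛761) : Q] = 6

Let L = Q(√70, ∛761). Since Q(√70) ⊂ L and [Q(√70):Q] = 2, the tower law gives 2 | [L:Q]. Likewise Q(∛761) ⊂ L with [Q(∛761):Q] = 3 (because 761 is not a perfect cube), so 3 | [L:Q]. As gcd(2,3) = 1, [L:Q] is divisible by 6. Conversely L is generated over Q by √70 and ∛761, so [L:Q] ≤ 2·3 = 6. Therefore [Q(√70, ∛761) : Q] = 6.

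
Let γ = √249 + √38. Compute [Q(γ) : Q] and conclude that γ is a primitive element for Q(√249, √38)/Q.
[Q(γ) : Q] = 4 (equivalently, Q(γ) = Q(√249, √38))

Obviously Q(γ) ⊆ Q(√249, √38), and [Q(√249, √38):Q] = 4 (since 249, 38 are distinct squarefree integers > 1 with 9462 not a perfect square). To show equality we compute the minimal polynomial of γ. From γ = √249 + √38: γ^2 = 249 + 2√(9462) + 38 = 287 + 2√(9462), so γ^2 - 287 = 2√(9462); squaring, (γ^2 - 287)^2 = 4·9462, i.e. γ^4 - 574γ^2 + 82369 - 37848 = 0, i.e. γ^4 - 574γ^2 + 44521 = 0. So γ is a root of x^4 - 574x^2 + 44521. This polynomial is irreducible over Q: it has no rational root (each ±√249 ± √38 is irrational), and any factorization into two quadratics over Q would force √(9462) ∈ Q (pairing opposite roots) or √249, √38 ∈ Q (other pairings), all impossible. Hence [Q(γ):Q] = 4 = [Q(√249, √38):Q], so Q(γ) = Q(√249, √38).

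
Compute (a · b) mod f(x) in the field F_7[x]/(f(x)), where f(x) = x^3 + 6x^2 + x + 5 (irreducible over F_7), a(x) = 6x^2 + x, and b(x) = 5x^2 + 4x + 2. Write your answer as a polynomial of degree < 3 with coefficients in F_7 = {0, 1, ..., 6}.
a · b ≡ 3x^2 + 3x + 6 (mod f(x))

Multiply in F_7[x]: a(x)·b(x) = (6x^2 + x)·(5x^2 + 4x + 2) = 2x^4 + x^3 + 2x^2 + 2x. This has degree ≥ 3, so divide by f(x) over F_7: 2x^4 + x^3 + 2x^2 + 2x = (2x + 3)·(x^3 + 6x^2 + x + 5) + (3x^2 + 3x + 6). Hence a·b ≡ 3x^2 + 3x + 6 (mod f). (F_7[x]/(f) is a field with 7^3 = 343 elements since f is irreducible of degree 3.)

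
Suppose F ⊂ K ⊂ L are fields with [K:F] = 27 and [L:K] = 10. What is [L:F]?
[L:F] = 270

The tower law says that for any tower of field extensions F ⊂ K ⊂ L with finite degrees, [L:F] = [L:K] · [K:F]. Here this gives [L:F] = 10 · 27 = 270.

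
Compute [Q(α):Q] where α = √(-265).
[Q(α):Q] = 2

[Q(α):Q] equals the degree of the minimal polynomial of α. Here α^2 = -265 and x^2 + 265 is irreducible (d = -265 is squarefree, ≠ 1, hence not a square), so deg(m_α) = 2. Thus [Q(α):Q] = 2.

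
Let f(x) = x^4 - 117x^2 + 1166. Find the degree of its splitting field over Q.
[K : Q] = 4

Solving the quadratic in x^2: x^2 = (117 ± √(117^2 - 4·1166))/2 = (117 ± √9025)/2 = (117 ± 95)/2, giving x^2 = 106 or x^2 = 11. So f(x) = (x^2 - 106)(x^2 - 11) and the roots of f are ±√106, ±√11. Hence the splitting field is K = Q(√106, √11). Since 106 and 11 are distinct squarefree integers > 1, their product 1166 is not a perfect square, so √11 ∉ Q(√106). By the tower law [K:Q] = [Q(√106,√11):Q(√106)] · [Q(√106):Q] = 2 · 2 = 4.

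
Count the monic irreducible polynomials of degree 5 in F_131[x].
There are 7715897904 monic irreducible polynomials of degree 5 over F_131

Each element of F_{131^5} that lies in no proper subfield is a root of exactly one monic irreducible of degree 5 over F_131, and each such polynomial has 5 distinct roots in F_{131^5}. By Möbius inversion the count is N_131(5) = (1/5) Σ_{d|5} μ(5/d) · 131^d = (1/5)(μ(5)·131^1 + μ(1)·131^5) = 38579489520/5 = 7715897904.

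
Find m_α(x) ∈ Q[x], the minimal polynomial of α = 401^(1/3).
m_α(x) = x^3 - 401

α satisfies α^3 = 401, so x^3 - 401 annihilates α. By the rational root test, a rational root p/q (in lowest terms) of x^3 - 401 would satisfy p^3 = 401 q^3, forcing q = 1 and p^3 = 401; but 401 is not a perfect cube, contradiction. A monic cubic over Q with no rational root is irreducible (any nontrivial factorization would include a linear factor). Hence x^3 - 401 is the minimal polynomial of α, and in particular [Q(α):Q] = 3.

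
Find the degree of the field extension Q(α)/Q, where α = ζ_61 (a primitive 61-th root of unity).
[Q(α):Q] = 60

The minimal polynomial of ζ_61 over Q is the 61-th cyclotomic polynomial Φ_61(x), which is irreducible over Q and has degree φ(61) = 60. Hence [Q(α):Q] = φ(61) = 60.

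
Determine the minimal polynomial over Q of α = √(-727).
m_α(x) = x^2 + 727

α satisfies α^2 + 727 = 0, so x^2 + 727 annihilates α. Since d = -727 is squarefree and ≠ 1, it is not a perfect square in Q, so x^2 + 727 has no rational root and is therefore irreducible over Q (a degree-2 polynomial over a field is irreducible iff it has no root). Hence m_α(x) = x^2 + 727.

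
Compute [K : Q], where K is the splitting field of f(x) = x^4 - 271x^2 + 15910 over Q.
[K : Q] = 4

Solving the quadratic in x^2: x^2 = (271 ± √(271^2 - 4·15910))/2 = (271 ± √9801)/2 = (271 ± 99)/2, giving x^2 = 86 or x^2 = 185. So f(x) = (x^2 - 86)(x^2 - 185) and the roots of f are ±√86, ±√185. Hence the splitting field is K = Q(√86, √185). Since 86 and 185 are distinct squarefree integers > 1, their product 15910 is not a perfect square, so √185 ∉ Q(√86). By the tower law [K:Q] = [Q(√86,√185):Q(√86)] · [Q(√86):Q] = 2 · 2 = 4.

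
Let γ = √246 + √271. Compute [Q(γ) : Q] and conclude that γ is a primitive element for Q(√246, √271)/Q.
[Q(γ) : Q] = 4 (equivalently, Q(γ) = Q(√246, √271))

Obviously Q(γ) ⊆ Q(√246, √271), and [Q(√246, √271):Q] = 4 (since 246, 271 are distinct squarefree integers > 1 with 66666 not a perfect square). To show equality we compute the minimal polynomial of γ. From γ = √246 + √271: γ^2 = 246 + 2√(66666) + 271 = 517 + 2√(66666), so γ^2 - 517 = 2√(66666); squaring, (γ^2 - 517)^2 = 4·66666, i.e. γ^4 - 1034γ^2 + 267289 - 266664 = 0, i.e. γ^4 - 1034γ^2 + 625 = 0. So γ is a root of x^4 - 1034x^2 + 625. This polynomial is irreducible over Q: it has no rational root (each ±√246 ± √271 is irrational), and any factorization into two quadratics over Q would force √(66666) ∈ Q (pairing opposite roots) or √246, √271 ∈ Q (other pairings), all impossible. Hence [Q(γ):Q] = 4 = [Q(√246, √271):Q], so Q(γ) = Q(√246, √271).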